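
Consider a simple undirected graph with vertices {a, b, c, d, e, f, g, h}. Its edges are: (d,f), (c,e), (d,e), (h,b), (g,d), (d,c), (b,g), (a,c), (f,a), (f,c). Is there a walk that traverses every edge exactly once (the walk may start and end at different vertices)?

Degrees: a:2, b:2, c:4, d:4, e:2, f:3, g:2, h:1
Odd-degree vertices: f, h (2 total).
With 2 odd-degree vertices and all edges in one connected piece, an Eulerian trail exists (from f to h).

Yes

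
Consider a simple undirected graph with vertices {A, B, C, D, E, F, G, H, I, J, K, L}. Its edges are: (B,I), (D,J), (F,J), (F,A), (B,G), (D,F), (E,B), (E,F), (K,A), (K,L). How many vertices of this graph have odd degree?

Degrees: A:2, B:3, C:0, D:2, E:2, F:4, G:1, H:0, I:1, J:2, K:2, L:1
Odd-degree vertices: B, G, I, L.

4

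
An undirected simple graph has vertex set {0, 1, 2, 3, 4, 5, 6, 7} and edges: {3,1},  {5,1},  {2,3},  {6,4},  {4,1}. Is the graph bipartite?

Yes

Color {0, 3, 4, 5, 7} black and {1, 2, 6} white. No edge joins two same-colored vertices, so the graph is bipartite.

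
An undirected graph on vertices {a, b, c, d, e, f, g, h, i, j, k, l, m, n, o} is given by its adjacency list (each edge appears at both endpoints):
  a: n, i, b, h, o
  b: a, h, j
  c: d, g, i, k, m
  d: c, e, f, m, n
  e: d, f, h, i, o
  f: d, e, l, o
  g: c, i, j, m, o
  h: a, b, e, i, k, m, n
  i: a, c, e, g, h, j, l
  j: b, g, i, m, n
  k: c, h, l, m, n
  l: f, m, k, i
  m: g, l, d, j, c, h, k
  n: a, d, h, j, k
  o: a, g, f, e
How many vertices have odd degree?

12

Degrees: a:5, b:3, c:5, d:5, e:5, f:4, g:5, h:7, i:7, j:5, k:5, l:4, m:7, n:5, o:4
Odd-degree vertices: a, b, c, d, e, g, h, i, j, k, m, n.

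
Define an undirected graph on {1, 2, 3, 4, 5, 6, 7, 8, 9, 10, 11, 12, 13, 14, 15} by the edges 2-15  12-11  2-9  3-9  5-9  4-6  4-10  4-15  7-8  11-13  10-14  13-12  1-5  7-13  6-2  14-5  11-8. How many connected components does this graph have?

Component: {7, 8, 11, 12, 13}
Component: {1, 2, 3, 4, 5, 6, 9, 10, 14, 15}

2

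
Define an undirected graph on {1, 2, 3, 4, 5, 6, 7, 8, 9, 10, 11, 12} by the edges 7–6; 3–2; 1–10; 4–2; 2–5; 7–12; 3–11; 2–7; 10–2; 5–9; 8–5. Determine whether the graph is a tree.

Yes

|V| = 12, |E| = 11.
Connected and |E| = |V| - 1, which characterizes a tree.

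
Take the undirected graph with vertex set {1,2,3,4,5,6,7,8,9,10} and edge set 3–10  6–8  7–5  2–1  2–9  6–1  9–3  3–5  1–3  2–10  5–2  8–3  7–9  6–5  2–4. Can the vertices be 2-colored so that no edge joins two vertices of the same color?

Yes

Partition the vertices as {2, 3, 6, 7} vs {1, 4, 5, 8, 9, 10}. Each listed edge has one endpoint in each part, so the graph is bipartite.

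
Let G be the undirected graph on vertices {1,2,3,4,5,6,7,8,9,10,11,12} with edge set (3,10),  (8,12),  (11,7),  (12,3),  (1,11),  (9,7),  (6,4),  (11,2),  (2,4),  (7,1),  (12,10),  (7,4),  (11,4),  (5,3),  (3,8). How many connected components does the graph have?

Component: {3, 5, 8, 10, 12}
Component: {1, 2, 4, 6, 7, 9, 11}

2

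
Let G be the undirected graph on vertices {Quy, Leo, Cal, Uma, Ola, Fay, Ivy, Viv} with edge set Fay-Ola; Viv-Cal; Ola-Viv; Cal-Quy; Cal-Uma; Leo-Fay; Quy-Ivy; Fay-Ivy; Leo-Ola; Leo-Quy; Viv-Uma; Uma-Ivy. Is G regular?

Degrees: Quy:3, Leo:3, Cal:3, Uma:3, Ola:3, Fay:3, Ivy:3, Viv:3
All degrees equal 3; the graph is regular.

Yes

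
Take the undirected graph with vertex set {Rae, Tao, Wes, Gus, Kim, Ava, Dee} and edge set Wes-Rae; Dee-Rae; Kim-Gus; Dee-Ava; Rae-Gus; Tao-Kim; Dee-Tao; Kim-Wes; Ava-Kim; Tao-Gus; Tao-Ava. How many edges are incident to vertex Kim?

Neighbors of Kim: Tao, Wes, Gus, Ava.

4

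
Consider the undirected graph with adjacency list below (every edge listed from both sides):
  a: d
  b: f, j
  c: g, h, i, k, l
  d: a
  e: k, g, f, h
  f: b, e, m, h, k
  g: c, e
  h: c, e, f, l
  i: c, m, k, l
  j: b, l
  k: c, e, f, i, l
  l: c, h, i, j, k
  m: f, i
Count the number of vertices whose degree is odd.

6

Degrees: a:1, b:2, c:5, d:1, e:4, f:5, g:2, h:4, i:4, j:2, k:5, l:5, m:2
Odd-degree vertices: a, c, d, f, k, l.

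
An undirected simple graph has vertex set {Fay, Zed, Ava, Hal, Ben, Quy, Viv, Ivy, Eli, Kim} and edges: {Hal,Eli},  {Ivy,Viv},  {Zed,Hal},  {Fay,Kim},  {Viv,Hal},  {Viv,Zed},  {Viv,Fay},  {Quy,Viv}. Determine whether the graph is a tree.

No

The graph has 10 vertices and 8 edges.
It splits into 3 components, so it cannot be a tree.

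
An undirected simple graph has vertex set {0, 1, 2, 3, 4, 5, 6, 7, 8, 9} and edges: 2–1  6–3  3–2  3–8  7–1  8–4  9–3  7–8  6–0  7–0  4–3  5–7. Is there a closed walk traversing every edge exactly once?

No

Degrees: 0:2, 1:2, 2:2, 3:5, 4:2, 5:1, 6:2, 7:4, 8:3, 9:1
3, 5, 8, 9 have odd degree; an Eulerian circuit needs every degree to be even, so none exists.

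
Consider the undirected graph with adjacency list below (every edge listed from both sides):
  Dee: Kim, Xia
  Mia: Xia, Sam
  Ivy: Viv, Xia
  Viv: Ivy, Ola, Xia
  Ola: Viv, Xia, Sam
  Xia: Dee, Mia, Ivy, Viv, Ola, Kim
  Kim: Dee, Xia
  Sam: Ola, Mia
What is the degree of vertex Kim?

Neighbors of Kim: Dee, Xia.

2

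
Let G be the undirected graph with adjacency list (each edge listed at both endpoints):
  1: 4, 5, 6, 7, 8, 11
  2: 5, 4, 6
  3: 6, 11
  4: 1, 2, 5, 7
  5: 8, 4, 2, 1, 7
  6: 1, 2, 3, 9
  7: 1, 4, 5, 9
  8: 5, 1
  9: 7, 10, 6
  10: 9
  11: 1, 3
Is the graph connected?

A breadth-first search from 1 visits 1, 6, 8, 5, 4, 7, 11, 3, 9, 2, 10 — all 11 vertices — so the graph is connected.

Yes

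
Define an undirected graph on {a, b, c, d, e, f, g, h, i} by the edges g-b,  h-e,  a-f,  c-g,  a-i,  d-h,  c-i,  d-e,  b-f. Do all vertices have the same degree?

Degrees: a:2, b:2, c:2, d:2, e:2, f:2, g:2, h:2, i:2
All degrees equal 2; the graph is regular.

Yes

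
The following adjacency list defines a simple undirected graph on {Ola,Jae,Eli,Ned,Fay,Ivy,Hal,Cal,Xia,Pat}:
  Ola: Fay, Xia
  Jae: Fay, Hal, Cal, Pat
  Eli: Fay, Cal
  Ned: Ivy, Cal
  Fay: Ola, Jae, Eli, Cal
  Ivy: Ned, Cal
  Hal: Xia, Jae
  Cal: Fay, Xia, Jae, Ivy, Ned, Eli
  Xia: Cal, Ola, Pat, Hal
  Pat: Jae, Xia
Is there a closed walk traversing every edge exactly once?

Yes

Degrees: Ola:2, Jae:4, Eli:2, Ned:2, Fay:4, Ivy:2, Hal:2, Cal:6, Xia:4, Pat:2
All degrees are even and the non-isolated vertices are connected — an Eulerian circuit exists.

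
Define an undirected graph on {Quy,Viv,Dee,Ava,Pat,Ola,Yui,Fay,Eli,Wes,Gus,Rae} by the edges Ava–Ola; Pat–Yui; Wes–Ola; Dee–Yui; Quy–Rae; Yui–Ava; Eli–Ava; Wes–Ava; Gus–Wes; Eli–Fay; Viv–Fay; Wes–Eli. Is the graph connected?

No

Component: {Quy, Rae}
Component: {Viv, Dee, Ava, Pat, Ola, Yui, Fay, Eli, Wes, Gus}
There are 2 separate components, so the graph is not connected.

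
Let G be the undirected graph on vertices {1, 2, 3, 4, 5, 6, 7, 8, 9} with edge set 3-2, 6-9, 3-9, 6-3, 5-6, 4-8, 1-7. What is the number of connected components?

3

Component: {1, 7}
Component: {4, 8}
Component: {2, 3, 5, 6, 9}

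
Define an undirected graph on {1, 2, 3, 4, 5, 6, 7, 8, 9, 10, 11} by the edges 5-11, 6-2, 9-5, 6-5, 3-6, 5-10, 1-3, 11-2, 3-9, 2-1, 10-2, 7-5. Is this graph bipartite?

Color {2, 3, 4, 5, 8} black and {1, 6, 7, 9, 10, 11} white. No edge joins two same-colored vertices, so the graph is bipartite.

Yes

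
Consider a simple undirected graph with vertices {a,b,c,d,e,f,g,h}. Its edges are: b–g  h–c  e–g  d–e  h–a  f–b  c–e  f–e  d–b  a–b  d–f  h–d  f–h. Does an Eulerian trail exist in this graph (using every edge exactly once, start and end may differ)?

Degrees: a:2, b:4, c:2, d:4, e:4, f:4, g:2, h:4
Odd-degree vertices: none (0 total).
The non-isolated vertices are connected and exactly 0 have odd degree, so an Eulerian trail exists.

Yes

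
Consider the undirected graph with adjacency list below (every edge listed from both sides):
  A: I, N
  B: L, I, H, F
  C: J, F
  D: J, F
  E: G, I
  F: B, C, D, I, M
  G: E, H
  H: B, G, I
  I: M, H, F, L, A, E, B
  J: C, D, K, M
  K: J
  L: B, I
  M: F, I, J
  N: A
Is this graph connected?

Yes

Starting from A and exploring outward reaches every vertex (A, I, N, F, H, E, M, L, B, C, D, G, J, K); the graph is connected.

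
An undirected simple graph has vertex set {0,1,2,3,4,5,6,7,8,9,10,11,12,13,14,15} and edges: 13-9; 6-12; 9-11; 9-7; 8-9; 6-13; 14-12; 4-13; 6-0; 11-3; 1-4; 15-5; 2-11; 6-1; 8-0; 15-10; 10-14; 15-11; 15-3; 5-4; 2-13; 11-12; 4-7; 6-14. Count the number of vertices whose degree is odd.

4

Degrees: 0:2, 1:2, 2:2, 3:2, 4:4, 5:2, 6:5, 7:2, 8:2, 9:4, 10:2, 11:5, 12:3, 13:4, 14:3, 15:4
Odd-degree vertices: 6, 11, 12, 14.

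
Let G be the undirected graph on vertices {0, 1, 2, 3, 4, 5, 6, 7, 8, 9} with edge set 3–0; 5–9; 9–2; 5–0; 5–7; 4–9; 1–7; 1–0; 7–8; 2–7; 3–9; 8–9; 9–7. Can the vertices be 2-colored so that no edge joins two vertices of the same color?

2-7-9-2 is an odd cycle (length 3), and a bipartite graph can contain only even cycles.

No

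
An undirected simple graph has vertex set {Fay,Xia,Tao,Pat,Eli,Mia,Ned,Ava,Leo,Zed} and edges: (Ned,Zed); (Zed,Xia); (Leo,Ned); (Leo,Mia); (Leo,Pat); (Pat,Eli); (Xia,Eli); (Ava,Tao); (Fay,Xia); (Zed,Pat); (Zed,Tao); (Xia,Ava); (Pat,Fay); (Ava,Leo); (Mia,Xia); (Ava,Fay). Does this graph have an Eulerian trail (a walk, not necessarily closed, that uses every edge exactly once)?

Degrees: Fay:3, Xia:5, Tao:2, Pat:4, Eli:2, Mia:2, Ned:2, Ava:4, Leo:4, Zed:4
Odd-degree vertices: Fay, Xia (2 total).
With 2 odd-degree vertices and all edges in one connected piece, an Eulerian trail exists (from Fay to Xia).

Yes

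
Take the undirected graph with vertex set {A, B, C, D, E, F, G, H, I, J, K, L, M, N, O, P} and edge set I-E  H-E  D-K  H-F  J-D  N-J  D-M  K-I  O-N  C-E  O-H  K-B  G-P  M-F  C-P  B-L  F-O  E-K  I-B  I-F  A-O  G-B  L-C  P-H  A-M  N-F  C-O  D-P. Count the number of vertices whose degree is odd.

4

Degrees: A:2, B:4, C:4, D:4, E:4, F:5, G:2, H:4, I:4, J:2, K:4, L:2, M:3, N:3, O:5, P:4
Odd-degree vertices: F, M, N, O.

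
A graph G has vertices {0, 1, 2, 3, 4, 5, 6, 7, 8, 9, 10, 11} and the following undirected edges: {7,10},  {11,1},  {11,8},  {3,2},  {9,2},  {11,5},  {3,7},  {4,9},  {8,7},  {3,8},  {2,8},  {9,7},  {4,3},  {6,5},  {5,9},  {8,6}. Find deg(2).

Neighbors of 2: 3, 8, 9.

3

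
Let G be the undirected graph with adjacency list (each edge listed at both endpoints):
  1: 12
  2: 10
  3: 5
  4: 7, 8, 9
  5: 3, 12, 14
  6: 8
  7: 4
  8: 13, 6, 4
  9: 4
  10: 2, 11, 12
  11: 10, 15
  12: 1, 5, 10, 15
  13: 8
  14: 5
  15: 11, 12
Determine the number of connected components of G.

2

Component: {4, 6, 7, 8, 9, 13}
Component: {1, 2, 3, 5, 10, 11, 12, 14, 15}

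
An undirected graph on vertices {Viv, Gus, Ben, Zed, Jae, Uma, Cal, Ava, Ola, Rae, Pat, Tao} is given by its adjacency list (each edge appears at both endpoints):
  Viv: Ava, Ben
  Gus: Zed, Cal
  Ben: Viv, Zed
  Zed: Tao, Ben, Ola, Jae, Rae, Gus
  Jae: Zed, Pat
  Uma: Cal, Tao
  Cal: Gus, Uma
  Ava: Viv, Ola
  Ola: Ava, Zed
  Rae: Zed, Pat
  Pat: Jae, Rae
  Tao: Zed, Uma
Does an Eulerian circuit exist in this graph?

Yes

Degrees: Viv:2, Gus:2, Ben:2, Zed:6, Jae:2, Uma:2, Cal:2, Ava:2, Ola:2, Rae:2, Pat:2, Tao:2
Every vertex has even degree and the edges form a single connected piece, so an Eulerian circuit exists.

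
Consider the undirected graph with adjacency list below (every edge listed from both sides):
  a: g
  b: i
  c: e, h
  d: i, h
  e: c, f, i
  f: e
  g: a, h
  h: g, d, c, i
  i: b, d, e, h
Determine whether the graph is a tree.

The graph has 9 vertices and 10 edges.
Connected but with 10 > 8 edges, so it has a cycle and is not a tree.

No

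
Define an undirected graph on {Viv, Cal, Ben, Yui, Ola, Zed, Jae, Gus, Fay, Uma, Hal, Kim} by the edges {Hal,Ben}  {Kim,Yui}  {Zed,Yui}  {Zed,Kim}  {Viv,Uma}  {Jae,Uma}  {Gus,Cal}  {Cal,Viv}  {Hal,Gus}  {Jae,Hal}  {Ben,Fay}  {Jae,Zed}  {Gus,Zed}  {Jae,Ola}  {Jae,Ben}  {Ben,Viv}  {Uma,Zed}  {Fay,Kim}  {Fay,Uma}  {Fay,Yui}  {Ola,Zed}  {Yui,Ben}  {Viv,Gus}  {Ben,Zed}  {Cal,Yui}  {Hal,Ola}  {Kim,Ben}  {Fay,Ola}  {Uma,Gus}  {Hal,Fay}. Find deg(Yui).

5

Neighbors of Yui: Cal, Ben, Zed, Fay, Kim.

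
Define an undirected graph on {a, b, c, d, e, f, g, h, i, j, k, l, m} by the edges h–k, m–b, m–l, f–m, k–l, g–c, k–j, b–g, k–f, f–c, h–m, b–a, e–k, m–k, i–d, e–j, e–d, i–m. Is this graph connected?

Yes

Starting from a and exploring outward reaches every vertex (a, b, m, g, k, i, f, l, h, c, j, e, d); the graph is connected.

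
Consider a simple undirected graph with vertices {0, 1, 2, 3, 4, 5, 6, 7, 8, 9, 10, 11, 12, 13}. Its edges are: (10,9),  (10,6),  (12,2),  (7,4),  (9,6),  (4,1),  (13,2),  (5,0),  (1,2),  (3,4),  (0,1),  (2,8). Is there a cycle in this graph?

|V| = 14, |E| = 12, number of components = 3.
One cycle is 6-10-9-6.

Yes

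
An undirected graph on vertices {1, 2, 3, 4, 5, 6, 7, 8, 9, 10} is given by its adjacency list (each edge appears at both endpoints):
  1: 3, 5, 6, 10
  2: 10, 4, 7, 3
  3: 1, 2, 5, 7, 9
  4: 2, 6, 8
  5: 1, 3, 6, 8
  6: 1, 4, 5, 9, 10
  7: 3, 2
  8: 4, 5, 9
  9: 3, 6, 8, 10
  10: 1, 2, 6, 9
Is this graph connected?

Starting from 1 and exploring outward reaches every vertex (1, 6, 5, 3, 10, 9, 4, 8, 7, 2); the graph is connected.

Yes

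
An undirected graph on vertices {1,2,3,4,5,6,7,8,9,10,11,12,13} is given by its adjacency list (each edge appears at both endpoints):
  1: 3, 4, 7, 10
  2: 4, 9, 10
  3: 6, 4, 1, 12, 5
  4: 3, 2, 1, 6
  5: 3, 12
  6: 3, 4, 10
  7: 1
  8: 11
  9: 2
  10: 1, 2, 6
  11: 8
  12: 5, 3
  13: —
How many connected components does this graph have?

Component: {13}
Component: {8, 11}
Component: {1, 2, 3, 4, 5, 6, 7, 9, 10, 12}

3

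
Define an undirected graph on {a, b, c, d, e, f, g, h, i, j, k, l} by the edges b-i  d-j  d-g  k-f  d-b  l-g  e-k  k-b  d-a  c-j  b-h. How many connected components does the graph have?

1

Component: {a, b, c, d, e, f, g, h, i, j, k, l}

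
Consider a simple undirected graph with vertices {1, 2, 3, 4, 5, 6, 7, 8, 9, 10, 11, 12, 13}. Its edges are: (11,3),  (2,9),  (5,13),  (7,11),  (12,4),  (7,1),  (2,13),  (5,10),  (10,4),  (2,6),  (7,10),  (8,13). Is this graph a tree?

Yes

The graph has 13 vertices and 12 edges.
It is connected with exactly 12 edges, hence acyclic — it is a tree.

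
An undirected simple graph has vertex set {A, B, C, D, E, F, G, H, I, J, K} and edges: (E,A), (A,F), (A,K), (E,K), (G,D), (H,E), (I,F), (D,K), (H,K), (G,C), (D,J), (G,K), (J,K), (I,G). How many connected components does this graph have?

Component: {B}
Component: {A, C, D, E, F, G, H, I, J, K}

2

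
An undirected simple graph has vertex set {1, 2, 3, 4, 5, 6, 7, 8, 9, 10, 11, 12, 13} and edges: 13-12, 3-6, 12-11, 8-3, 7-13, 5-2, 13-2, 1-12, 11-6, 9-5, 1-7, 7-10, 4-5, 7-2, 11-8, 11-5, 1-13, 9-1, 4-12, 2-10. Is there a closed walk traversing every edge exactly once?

Yes

Degrees: 1:4, 2:4, 3:2, 4:2, 5:4, 6:2, 7:4, 8:2, 9:2, 10:2, 11:4, 12:4, 13:4
Every vertex has even degree and the edges form a single connected piece, so an Eulerian circuit exists.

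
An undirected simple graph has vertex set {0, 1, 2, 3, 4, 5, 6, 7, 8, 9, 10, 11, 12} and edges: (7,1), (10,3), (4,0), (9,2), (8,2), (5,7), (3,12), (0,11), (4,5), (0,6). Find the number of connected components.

3

Component: {2, 8, 9}
Component: {3, 10, 12}
Component: {0, 1, 4, 5, 6, 7, 11}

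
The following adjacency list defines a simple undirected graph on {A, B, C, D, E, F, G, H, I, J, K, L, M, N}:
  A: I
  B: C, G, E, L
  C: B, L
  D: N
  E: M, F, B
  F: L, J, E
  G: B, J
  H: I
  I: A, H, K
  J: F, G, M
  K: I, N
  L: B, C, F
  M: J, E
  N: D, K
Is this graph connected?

Component: {A, D, H, I, K, N}
Component: {B, C, E, F, G, J, L, M}
No edge joins these 2 groups, so the graph is disconnected.

No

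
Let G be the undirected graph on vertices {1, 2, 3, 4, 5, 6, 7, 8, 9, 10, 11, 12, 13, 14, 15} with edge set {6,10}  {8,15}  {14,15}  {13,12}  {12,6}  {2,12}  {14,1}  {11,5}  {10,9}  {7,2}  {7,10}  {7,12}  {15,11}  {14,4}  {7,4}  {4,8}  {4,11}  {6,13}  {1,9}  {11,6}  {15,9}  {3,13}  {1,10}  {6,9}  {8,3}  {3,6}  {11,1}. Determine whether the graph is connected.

Starting from 1 and exploring outward reaches every vertex (1, 10, 11, 9, 14, 6, 7, 5, 15, 4, 13, 3, 12, 2, 8); the graph is connected.

Yes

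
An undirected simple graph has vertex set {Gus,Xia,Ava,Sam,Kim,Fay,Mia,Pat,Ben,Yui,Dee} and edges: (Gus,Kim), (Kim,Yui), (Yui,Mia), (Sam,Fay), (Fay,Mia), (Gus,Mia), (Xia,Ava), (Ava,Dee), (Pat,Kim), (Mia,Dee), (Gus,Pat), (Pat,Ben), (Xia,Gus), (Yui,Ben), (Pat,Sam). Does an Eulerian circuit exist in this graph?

Degrees: Gus:4, Xia:2, Ava:2, Sam:2, Kim:3, Fay:2, Mia:4, Pat:4, Ben:2, Yui:3, Dee:2
Kim, Yui have odd degree; an Eulerian circuit needs every degree to be even, so none exists.

No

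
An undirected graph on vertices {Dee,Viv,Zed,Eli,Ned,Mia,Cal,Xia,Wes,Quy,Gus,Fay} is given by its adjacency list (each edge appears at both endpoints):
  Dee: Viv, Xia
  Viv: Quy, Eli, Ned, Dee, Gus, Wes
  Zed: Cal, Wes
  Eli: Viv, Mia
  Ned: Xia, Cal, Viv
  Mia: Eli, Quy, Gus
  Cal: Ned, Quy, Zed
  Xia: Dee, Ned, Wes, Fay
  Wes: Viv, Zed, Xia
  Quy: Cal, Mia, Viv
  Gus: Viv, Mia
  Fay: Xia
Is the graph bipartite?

No

Wes-Zed-Cal-Ned-Xia-Wes is an odd cycle (length 5), and a bipartite graph can contain only even cycles.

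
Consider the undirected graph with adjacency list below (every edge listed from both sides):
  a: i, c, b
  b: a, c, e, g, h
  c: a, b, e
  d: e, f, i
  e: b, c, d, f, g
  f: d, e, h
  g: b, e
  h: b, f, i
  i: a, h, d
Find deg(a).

3

Neighbors of a: b, c, i.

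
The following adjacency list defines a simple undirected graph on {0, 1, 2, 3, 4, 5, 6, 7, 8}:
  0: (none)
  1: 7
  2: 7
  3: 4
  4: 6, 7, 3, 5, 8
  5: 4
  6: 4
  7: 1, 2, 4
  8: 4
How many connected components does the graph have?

2

Component: {0}
Component: {1, 2, 3, 4, 5, 6, 7, 8}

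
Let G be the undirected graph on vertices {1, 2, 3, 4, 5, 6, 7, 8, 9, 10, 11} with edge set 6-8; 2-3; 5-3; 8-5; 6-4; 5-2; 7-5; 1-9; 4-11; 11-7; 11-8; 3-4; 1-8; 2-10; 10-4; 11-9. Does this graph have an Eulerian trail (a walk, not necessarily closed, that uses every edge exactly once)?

Yes

Degrees: 1:2, 2:3, 3:3, 4:4, 5:4, 6:2, 7:2, 8:4, 9:2, 10:2, 11:4
Odd-degree vertices: 2, 3 (2 total).
The non-isolated vertices are connected and exactly 2 have odd degree, so an Eulerian trail exists (from 2 to 3).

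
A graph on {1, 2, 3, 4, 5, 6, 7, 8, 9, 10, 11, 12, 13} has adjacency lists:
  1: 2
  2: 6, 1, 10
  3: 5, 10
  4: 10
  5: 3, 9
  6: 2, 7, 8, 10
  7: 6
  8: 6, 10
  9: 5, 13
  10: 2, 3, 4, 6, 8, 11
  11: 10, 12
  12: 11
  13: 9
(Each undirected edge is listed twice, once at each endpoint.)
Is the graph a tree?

No

|V| = 13, |E| = 14.
Connected but with 14 > 12 edges, so it has a cycle and is not a tree.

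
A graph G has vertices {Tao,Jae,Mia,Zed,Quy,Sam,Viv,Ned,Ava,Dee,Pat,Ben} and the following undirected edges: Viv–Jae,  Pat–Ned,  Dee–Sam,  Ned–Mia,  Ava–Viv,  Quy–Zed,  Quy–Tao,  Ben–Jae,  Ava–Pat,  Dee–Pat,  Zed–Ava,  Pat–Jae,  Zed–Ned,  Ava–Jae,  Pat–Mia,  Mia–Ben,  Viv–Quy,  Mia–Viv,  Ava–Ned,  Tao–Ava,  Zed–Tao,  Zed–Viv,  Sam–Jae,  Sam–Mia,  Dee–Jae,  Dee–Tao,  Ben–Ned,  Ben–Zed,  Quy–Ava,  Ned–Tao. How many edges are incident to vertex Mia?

Neighbors of Mia: Sam, Viv, Ned, Pat, Ben.

5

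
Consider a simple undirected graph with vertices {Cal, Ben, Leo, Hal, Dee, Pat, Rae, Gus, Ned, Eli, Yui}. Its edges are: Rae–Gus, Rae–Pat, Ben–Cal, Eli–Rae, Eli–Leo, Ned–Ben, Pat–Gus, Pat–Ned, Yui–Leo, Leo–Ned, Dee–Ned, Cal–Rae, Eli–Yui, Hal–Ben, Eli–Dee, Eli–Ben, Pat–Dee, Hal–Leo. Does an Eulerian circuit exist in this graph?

Degrees: Cal:2, Ben:4, Leo:4, Hal:2, Dee:3, Pat:4, Rae:4, Gus:2, Ned:4, Eli:5, Yui:2
Vertices with odd degree: Dee, Eli. An Eulerian circuit requires all degrees even.

No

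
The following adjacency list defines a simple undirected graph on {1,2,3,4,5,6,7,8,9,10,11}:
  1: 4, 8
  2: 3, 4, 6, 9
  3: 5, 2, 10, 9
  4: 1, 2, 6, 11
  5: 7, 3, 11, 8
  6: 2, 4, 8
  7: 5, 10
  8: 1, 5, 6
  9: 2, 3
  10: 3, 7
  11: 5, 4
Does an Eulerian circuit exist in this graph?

Degrees: 1:2, 2:4, 3:4, 4:4, 5:4, 6:3, 7:2, 8:3, 9:2, 10:2, 11:2
6, 8 have odd degree; an Eulerian circuit needs every degree to be even, so none exists.

No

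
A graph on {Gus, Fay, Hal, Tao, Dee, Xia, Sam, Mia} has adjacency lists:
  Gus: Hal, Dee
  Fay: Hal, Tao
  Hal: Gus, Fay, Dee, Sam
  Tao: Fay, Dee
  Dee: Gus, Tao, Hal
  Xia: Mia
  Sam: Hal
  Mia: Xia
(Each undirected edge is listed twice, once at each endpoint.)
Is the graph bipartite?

No

The cycle Gus-Dee-Hal-Gus has length 3, which is odd, so the graph is not bipartite.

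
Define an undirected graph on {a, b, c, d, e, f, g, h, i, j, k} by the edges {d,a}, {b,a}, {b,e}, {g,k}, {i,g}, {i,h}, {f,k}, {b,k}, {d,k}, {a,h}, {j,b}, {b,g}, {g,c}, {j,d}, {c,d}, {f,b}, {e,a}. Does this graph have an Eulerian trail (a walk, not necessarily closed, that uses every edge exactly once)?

Yes

Degrees: a:4, b:6, c:2, d:4, e:2, f:2, g:4, h:2, i:2, j:2, k:4
Odd-degree vertices: none (0 total).
The non-isolated vertices are connected and exactly 0 have odd degree, so an Eulerian trail exists.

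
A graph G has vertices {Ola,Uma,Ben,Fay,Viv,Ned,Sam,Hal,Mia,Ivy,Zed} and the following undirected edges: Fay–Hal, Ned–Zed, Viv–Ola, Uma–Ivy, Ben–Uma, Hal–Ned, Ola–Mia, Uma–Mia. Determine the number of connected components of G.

3

Component: {Sam}
Component: {Fay, Ned, Hal, Zed}
Component: {Ola, Uma, Ben, Viv, Mia, Ivy}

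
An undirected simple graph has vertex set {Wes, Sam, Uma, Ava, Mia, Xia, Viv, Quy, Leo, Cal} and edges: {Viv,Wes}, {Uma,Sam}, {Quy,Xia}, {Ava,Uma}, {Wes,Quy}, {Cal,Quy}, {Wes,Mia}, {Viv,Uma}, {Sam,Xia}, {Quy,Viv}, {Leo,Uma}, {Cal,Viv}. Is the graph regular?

Degrees: Wes:3, Sam:2, Uma:4, Ava:1, Mia:1, Xia:2, Viv:4, Quy:4, Leo:1, Cal:2
Vertex Ava has degree 1 while Uma has degree 4, so the graph is not regular.

No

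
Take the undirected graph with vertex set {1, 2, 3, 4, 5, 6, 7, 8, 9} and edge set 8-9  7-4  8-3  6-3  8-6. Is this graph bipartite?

No

3-6-8-3 is an odd cycle (length 3), and a bipartite graph can contain only even cycles.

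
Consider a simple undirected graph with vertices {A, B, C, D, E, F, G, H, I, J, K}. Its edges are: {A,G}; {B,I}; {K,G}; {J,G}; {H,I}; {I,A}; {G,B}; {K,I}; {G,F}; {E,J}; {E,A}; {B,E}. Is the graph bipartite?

Partition the vertices as {C, D, E, G, I} vs {A, B, F, H, J, K}. Each listed edge has one endpoint in each part, so the graph is bipartite.

Yes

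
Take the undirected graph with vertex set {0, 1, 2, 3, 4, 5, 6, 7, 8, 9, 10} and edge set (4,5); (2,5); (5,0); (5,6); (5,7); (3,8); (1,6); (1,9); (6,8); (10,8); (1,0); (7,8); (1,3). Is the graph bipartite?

Yes

Partition the vertices as {1, 5, 8} vs {0, 2, 3, 4, 6, 7, 9, 10}. Each listed edge has one endpoint in each part, so the graph is bipartite.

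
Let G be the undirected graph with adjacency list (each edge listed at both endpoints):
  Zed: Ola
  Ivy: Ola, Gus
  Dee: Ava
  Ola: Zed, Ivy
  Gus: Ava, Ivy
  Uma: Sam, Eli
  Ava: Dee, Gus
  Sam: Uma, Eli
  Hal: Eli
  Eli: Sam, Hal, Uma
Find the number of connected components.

Component: {Uma, Sam, Hal, Eli}
Component: {Zed, Ivy, Dee, Ola, Gus, Ava}

2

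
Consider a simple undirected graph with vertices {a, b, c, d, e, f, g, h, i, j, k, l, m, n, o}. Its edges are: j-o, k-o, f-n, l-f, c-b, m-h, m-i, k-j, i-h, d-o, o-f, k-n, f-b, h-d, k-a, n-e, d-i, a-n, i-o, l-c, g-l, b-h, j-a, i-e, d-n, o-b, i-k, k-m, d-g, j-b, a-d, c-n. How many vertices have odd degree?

Degrees: a:4, b:5, c:3, d:6, e:2, f:4, g:2, h:4, i:6, j:4, k:6, l:3, m:3, n:6, o:6
Odd-degree vertices: b, c, l, m.

4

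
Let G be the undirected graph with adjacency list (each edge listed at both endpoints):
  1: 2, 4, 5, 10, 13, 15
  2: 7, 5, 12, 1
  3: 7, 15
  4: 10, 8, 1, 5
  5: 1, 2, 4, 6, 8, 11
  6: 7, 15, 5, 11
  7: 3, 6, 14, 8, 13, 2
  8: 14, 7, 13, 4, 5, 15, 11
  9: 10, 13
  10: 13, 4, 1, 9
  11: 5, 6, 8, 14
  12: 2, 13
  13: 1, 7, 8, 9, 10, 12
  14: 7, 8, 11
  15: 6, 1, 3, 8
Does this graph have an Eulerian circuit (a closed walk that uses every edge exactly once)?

Degrees: 1:6, 2:4, 3:2, 4:4, 5:6, 6:4, 7:6, 8:7, 9:2, 10:4, 11:4, 12:2, 13:6, 14:3, 15:4
Vertices with odd degree: 8, 14. An Eulerian circuit requires all degrees even.

No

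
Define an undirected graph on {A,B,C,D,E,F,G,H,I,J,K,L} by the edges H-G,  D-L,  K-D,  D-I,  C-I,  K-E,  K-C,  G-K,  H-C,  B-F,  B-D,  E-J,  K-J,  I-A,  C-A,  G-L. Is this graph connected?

A breadth-first search from A visits A, I, C, D, H, K, B, L, G, E, J, F — all 12 vertices — so the graph is connected.

Yes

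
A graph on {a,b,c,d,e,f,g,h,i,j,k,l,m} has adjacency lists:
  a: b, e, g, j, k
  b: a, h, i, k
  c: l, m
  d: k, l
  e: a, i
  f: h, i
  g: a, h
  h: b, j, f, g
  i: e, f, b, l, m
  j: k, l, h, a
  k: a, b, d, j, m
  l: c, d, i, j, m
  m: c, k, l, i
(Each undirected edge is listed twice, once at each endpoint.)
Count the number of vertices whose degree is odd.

Degrees: a:5, b:4, c:2, d:2, e:2, f:2, g:2, h:4, i:5, j:4, k:5, l:5, m:4
Odd-degree vertices: a, i, k, l.

4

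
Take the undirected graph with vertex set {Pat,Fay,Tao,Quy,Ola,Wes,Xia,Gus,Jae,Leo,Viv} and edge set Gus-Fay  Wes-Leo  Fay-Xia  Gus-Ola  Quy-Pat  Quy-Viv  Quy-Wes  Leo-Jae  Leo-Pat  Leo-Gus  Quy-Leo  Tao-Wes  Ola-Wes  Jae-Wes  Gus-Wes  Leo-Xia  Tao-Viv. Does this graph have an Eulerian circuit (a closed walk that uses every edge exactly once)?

Yes

Degrees: Pat:2, Fay:2, Tao:2, Quy:4, Ola:2, Wes:6, Xia:2, Gus:4, Jae:2, Leo:6, Viv:2
Every vertex has even degree and the edges form a single connected piece, so an Eulerian circuit exists.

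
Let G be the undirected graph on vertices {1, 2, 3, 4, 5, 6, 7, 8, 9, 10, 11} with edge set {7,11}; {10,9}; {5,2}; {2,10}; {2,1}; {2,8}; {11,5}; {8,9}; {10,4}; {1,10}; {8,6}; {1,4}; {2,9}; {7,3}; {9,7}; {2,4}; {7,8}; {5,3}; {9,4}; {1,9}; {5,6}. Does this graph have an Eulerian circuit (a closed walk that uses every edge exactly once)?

Yes

Degrees: 1:4, 2:6, 3:2, 4:4, 5:4, 6:2, 7:4, 8:4, 9:6, 10:4, 11:2
All degrees are even and the non-isolated vertices are connected — an Eulerian circuit exists.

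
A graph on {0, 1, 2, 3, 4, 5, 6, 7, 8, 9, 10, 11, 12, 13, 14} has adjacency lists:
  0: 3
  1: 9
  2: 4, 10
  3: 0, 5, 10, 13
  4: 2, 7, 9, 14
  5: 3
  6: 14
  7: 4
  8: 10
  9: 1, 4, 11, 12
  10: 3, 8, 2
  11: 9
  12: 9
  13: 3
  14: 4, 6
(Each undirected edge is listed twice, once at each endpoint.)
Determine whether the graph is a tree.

|V| = 15, |E| = 14.
Connected and |E| = |V| - 1, which characterizes a tree.

Yes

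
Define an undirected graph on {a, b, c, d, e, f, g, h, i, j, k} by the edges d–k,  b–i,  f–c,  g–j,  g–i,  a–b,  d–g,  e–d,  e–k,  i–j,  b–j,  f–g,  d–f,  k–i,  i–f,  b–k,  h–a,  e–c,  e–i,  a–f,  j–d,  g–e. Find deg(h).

Neighbors of h: a.

1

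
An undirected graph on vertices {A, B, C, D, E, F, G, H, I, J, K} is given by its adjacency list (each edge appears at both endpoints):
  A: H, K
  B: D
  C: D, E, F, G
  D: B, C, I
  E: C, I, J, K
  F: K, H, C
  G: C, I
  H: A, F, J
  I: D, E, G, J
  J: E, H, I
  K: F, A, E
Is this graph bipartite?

No

The cycle I-J-E-I has length 3, which is odd, so the graph is not bipartite.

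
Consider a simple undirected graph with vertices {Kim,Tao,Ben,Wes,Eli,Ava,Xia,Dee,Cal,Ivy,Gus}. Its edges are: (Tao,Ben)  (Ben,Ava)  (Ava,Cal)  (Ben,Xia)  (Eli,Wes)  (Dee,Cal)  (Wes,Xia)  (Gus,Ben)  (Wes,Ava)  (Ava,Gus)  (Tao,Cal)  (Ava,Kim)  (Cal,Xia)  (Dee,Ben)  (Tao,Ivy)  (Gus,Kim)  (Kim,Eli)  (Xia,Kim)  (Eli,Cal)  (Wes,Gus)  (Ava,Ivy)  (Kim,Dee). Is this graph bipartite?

Kim-Ava-Gus-Kim is an odd cycle (length 3), and a bipartite graph can contain only even cycles.

No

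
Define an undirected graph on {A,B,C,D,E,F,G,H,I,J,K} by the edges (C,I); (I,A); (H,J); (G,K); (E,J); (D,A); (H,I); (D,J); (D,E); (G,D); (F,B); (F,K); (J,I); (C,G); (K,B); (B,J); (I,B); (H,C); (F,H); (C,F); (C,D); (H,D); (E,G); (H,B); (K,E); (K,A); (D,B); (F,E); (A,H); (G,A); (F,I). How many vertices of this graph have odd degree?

8

Degrees: A:5, B:6, C:5, D:7, E:5, F:6, G:5, H:7, I:6, J:5, K:5
Odd-degree vertices: A, C, D, E, G, H, J, K.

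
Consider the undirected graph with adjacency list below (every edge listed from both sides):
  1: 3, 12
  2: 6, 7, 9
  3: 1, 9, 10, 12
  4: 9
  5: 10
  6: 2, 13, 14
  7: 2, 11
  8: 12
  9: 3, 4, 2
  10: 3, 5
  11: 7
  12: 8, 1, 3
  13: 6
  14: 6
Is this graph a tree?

No

|V| = 14, |E| = 14.
A tree on 14 vertices has exactly 13 edges; this graph has 14, so it contains a cycle and is not a tree.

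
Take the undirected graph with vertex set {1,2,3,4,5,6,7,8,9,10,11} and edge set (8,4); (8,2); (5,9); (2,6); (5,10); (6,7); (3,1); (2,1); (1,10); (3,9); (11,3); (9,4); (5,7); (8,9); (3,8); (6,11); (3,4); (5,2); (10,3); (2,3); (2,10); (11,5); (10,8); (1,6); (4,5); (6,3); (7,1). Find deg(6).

Neighbors of 6: 1, 2, 3, 7, 11.

5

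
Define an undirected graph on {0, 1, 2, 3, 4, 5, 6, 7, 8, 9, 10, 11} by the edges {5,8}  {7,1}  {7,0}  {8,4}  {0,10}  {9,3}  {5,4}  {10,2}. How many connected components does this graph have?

5

Component: {6}
Component: {11}
Component: {3, 9}
Component: {4, 5, 8}
Component: {0, 1, 2, 7, 10}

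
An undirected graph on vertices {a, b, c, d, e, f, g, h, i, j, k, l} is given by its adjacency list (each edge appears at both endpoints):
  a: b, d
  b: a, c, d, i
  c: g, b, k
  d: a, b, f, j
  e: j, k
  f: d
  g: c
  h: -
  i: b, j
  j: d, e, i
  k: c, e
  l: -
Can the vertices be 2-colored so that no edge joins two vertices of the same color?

No

The cycle d-a-b-d has length 3, which is odd, so the graph is not bipartite.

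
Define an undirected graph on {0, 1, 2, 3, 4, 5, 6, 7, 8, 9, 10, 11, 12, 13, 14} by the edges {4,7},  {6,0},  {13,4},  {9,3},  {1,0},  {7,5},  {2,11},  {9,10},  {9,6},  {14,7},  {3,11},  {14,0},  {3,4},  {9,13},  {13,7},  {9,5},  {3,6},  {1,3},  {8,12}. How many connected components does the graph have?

2

Component: {8, 12}
Component: {0, 1, 2, 3, 4, 5, 6, 7, 9, 10, 11, 13, 14}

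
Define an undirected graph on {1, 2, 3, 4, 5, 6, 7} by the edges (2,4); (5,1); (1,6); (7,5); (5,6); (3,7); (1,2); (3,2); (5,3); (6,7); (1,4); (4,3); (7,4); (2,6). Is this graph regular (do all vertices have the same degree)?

Degrees: 1:4, 2:4, 3:4, 4:4, 5:4, 6:4, 7:4
Every vertex has degree 4, so the graph is 4-regular.

Yes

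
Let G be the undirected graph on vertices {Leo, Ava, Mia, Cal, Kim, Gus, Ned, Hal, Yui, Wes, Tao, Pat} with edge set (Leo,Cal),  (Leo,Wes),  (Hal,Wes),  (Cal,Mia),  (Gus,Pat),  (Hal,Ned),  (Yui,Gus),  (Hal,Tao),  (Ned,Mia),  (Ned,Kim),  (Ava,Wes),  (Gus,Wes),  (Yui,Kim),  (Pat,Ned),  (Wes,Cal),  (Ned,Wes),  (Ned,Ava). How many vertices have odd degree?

Degrees: Leo:2, Ava:2, Mia:2, Cal:3, Kim:2, Gus:3, Ned:6, Hal:3, Yui:2, Wes:6, Tao:1, Pat:2
Odd-degree vertices: Cal, Gus, Hal, Tao.

4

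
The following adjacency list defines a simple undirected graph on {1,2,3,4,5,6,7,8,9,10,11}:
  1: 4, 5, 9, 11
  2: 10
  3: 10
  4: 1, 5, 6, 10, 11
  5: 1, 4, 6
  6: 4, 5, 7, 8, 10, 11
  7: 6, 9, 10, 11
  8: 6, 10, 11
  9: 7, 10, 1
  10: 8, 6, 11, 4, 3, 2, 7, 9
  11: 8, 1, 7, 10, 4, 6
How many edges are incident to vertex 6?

Neighbors of 6: 4, 5, 7, 8, 10, 11.

6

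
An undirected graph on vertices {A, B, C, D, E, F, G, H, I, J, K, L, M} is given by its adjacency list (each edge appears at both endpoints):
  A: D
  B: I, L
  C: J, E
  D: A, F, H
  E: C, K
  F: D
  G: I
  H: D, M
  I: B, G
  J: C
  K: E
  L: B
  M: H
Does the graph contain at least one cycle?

No

The graph has 13 vertices, 10 edges, and 3 connected components.
Since 10 = 13 - 3, the graph is a forest and contains no cycle.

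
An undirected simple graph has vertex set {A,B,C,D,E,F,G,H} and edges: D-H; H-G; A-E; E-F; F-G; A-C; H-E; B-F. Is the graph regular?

Degrees: A:2, B:1, C:1, D:1, E:3, F:3, G:2, H:3
Degrees are not all equal (e.g. deg(B)=1 but deg(E)=3); not regular.

No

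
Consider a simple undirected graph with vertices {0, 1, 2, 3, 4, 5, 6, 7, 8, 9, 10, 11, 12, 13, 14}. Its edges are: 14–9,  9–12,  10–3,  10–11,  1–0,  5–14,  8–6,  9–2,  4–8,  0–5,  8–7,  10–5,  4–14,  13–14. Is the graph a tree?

Yes

The graph has 15 vertices and 14 edges.
It is connected with exactly 14 edges, hence acyclic — it is a tree.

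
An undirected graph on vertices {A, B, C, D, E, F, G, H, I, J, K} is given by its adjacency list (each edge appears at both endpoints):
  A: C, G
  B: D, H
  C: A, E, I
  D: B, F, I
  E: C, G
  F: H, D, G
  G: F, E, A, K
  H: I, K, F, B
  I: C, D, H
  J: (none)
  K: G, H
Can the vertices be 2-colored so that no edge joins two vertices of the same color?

A valid 2-coloring puts {C, D, G, H, J} on one side and {A, B, E, F, I, K} on the other; every edge crosses between the two sides.

Yes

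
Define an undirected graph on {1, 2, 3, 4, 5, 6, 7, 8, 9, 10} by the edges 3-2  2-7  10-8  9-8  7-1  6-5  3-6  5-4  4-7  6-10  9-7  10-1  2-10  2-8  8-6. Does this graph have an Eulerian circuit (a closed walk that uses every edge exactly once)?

Degrees: 1:2, 2:4, 3:2, 4:2, 5:2, 6:4, 7:4, 8:4, 9:2, 10:4
All degrees are even and the non-isolated vertices are connected — an Eulerian circuit exists.

Yes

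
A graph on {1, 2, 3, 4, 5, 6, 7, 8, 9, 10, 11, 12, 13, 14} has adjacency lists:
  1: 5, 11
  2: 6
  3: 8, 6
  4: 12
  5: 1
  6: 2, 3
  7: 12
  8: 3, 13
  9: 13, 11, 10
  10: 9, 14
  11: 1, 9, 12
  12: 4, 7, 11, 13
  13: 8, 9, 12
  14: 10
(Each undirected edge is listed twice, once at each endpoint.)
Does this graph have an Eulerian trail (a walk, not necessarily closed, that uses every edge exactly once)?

No

Degrees: 1:2, 2:1, 3:2, 4:1, 5:1, 6:2, 7:1, 8:2, 9:3, 10:2, 11:3, 12:4, 13:3, 14:1
Odd-degree vertices: 2, 4, 5, 7, 9, 11, 13, 14 (8 total).
An Eulerian trail requires 0 or 2 odd-degree vertices; here there are 8.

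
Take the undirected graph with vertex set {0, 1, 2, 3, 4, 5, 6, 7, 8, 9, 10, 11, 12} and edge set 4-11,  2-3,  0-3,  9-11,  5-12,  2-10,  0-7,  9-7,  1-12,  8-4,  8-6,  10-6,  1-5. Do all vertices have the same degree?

Yes

Degrees: 0:2, 1:2, 2:2, 3:2, 4:2, 5:2, 6:2, 7:2, 8:2, 9:2, 10:2, 11:2, 12:2
All degrees equal 2; the graph is regular.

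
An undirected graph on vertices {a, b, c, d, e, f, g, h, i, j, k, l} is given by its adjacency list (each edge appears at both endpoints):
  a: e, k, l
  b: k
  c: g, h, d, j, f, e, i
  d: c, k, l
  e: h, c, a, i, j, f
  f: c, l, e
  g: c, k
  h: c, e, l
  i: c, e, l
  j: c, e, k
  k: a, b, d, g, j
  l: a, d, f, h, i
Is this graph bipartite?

c-e-h-c is an odd cycle (length 3), and a bipartite graph can contain only even cycles.

No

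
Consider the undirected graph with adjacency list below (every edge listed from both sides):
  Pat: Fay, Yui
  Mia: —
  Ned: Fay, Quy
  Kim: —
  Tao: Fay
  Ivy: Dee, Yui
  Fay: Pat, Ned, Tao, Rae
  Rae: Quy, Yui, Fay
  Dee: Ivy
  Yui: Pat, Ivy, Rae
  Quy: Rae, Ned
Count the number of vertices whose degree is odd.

4

Degrees: Pat:2, Mia:0, Ned:2, Kim:0, Tao:1, Ivy:2, Fay:4, Rae:3, Dee:1, Yui:3, Quy:2
Odd-degree vertices: Tao, Rae, Dee, Yui.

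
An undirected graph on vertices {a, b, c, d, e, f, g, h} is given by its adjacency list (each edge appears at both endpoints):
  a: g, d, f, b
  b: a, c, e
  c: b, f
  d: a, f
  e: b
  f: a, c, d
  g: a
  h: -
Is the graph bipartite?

No

The cycle f-d-a-f has length 3, which is odd, so the graph is not bipartite.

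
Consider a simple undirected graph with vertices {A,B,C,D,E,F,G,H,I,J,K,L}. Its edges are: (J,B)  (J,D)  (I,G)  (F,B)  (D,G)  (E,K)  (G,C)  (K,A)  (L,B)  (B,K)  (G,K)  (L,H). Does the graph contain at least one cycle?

Yes

|V| = 12, |E| = 12, number of components = 1.
One cycle is K-G-D-J-B-K.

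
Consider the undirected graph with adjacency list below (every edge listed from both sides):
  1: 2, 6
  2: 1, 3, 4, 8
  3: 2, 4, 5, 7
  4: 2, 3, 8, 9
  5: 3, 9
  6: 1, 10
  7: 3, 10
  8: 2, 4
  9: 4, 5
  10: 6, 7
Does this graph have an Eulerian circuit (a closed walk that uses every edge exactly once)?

Degrees: 1:2, 2:4, 3:4, 4:4, 5:2, 6:2, 7:2, 8:2, 9:2, 10:2
All degrees are even and the non-isolated vertices are connected — an Eulerian circuit exists.

Yes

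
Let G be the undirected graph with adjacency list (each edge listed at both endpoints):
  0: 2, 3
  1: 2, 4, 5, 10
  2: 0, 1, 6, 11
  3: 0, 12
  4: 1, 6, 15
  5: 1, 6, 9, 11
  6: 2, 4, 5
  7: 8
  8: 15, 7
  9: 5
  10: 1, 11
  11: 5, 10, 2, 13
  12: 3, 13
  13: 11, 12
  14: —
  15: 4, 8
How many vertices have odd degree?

4

Degrees: 0:2, 1:4, 2:4, 3:2, 4:3, 5:4, 6:3, 7:1, 8:2, 9:1, 10:2, 11:4, 12:2, 13:2, 14:0, 15:2
Odd-degree vertices: 4, 6, 7, 9.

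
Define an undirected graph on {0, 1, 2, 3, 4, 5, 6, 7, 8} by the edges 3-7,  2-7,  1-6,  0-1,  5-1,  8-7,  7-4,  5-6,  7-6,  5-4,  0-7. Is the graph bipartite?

The cycle 6-5-1-6 has length 3, which is odd, so the graph is not bipartite.

No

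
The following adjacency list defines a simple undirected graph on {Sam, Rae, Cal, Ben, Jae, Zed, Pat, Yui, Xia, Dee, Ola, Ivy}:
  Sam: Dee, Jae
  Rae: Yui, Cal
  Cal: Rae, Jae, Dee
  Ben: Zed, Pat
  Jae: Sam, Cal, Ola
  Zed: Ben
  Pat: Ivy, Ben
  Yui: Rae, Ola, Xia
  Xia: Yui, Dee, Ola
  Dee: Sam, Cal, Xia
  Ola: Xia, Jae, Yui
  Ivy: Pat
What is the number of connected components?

Component: {Ben, Zed, Pat, Ivy}
Component: {Sam, Rae, Cal, Jae, Yui, Xia, Dee, Ola}

2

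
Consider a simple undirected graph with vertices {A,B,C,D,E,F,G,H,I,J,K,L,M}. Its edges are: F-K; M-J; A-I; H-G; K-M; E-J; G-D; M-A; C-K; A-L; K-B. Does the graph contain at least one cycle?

The graph has 13 vertices, 11 edges, and 2 connected components.
A forest on 13 vertices with 2 components has exactly 11 edges, which matches — so no cycle.

No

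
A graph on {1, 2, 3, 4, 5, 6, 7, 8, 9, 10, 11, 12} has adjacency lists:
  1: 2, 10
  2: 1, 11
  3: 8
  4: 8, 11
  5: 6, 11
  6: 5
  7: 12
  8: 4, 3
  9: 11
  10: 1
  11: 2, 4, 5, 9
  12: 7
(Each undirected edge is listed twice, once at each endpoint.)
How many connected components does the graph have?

Component: {7, 12}
Component: {1, 2, 3, 4, 5, 6, 8, 9, 10, 11}

2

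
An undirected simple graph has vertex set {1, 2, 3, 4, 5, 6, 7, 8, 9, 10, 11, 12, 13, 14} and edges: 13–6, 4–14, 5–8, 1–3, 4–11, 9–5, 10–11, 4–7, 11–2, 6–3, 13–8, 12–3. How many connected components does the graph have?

2

Component: {2, 4, 7, 10, 11, 14}
Component: {1, 3, 5, 6, 8, 9, 12, 13}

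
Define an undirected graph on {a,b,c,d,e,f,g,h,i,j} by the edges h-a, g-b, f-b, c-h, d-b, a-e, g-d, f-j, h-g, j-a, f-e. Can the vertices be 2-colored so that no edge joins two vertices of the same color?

No

b-d-g-b is an odd cycle (length 3), and a bipartite graph can contain only even cycles.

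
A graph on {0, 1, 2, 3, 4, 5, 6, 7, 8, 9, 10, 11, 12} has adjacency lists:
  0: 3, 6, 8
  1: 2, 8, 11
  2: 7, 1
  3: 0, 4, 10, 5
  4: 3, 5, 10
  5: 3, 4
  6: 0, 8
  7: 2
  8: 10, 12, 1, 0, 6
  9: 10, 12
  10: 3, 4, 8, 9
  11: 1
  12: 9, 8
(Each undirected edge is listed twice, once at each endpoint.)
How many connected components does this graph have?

1

Component: {0, 1, 2, 3, 4, 5, 6, 7, 8, 9, 10, 11, 12}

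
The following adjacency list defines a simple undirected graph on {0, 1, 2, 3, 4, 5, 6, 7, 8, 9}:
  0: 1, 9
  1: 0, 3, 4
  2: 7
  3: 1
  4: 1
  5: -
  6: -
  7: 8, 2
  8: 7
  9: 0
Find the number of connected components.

4

Component: {5}
Component: {6}
Component: {2, 7, 8}
Component: {0, 1, 3, 4, 9}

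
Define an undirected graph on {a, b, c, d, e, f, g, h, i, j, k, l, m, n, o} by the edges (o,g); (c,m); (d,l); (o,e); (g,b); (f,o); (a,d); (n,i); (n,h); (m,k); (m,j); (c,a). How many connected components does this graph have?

Component: {h, i, n}
Component: {b, e, f, g, o}
Component: {a, c, d, j, k, l, m}

3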